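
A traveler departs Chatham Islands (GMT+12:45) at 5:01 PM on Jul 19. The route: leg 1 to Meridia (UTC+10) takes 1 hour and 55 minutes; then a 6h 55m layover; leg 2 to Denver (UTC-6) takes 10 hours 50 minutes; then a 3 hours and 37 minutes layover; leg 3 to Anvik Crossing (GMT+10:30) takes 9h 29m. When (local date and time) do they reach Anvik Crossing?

Convert departure to UTC: 5:01 PM − 12:45 = 4:16 AM UTC on Jul 19.
Add 1 hour and 55 minutes leg 1 → 6:11 AM UTC.
Add 6 hours 55 minutes layover in Meridia → 1:06 PM UTC.
Add 10 hours and 50 minutes leg 2 → 11:56 PM UTC.
Add 3 hours and 37 minutes layover in Denver → 3:33 AM UTC (Jul 20).
Add 9 hours and 29 minutes leg 3 → 1:02 PM UTC.
Anvik Crossing is UTC+10:30, so local arrival = 1:02 PM + 10:30 = 11:32 PM on Jul 20.

11:32 PM on July 20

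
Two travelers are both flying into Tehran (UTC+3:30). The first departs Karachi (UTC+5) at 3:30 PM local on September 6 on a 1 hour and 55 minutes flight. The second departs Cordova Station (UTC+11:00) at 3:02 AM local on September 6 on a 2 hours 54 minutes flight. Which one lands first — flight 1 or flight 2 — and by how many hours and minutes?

the second, by 17 hours 29 minutes

Flight 1 in UTC: 3:30 PM − 5:00 = 10:30 AM on Sep 6.
+1 hour and 55 minutes → arrive 12:25 PM UTC on Sep 6.
Flight 2 in UTC: 3:02 AM − 11:00 = 4:02 PM on Sep 5.
+2 hours and 54 minutes → arrive 6:56 PM UTC on Sep 5.
Flight 2 lands earlier by 17 hours 29 minutes.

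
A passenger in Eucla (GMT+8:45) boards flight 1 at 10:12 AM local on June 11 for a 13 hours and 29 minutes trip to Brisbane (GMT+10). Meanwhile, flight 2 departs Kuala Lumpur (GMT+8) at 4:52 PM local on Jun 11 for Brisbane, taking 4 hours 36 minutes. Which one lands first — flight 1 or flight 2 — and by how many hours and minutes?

the second, by 1 hour 28 minutes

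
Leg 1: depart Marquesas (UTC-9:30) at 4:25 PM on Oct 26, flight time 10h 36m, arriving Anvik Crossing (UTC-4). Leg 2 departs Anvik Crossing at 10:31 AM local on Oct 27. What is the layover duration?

Convert departure to UTC: 4:25 PM + 9:30 = 1:55 AM UTC on Oct 27.
Add 10 hours 36 minutes flight time → 12:31 PM UTC.
Anvik Crossing is UTC−4:00, so local arrival = 12:31 PM − 4:00 = 8:31 AM on Oct 27.
Layover = 10:31 AM − 8:31 AM = 2 hours.

2 hours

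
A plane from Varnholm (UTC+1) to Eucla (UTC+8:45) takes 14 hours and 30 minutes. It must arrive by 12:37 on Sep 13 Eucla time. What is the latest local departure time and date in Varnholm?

Target arrival in UTC: 12:37 − 8:45 = 03:52 on Sep 13.
Subtract 14 hours and 30 minutes → departure 13:22 UTC on Sep 12.
Varnholm is UTC+1:00: 13:22 + 1:00 = 14:22 on Sep 12.

14:22 on September 12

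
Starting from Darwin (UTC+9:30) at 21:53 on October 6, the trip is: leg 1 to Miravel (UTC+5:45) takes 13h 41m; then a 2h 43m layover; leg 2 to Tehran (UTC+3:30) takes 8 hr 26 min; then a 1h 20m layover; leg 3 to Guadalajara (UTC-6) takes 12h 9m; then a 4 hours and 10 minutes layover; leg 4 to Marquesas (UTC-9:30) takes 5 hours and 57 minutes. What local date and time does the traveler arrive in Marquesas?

03:19 on Oct 8

Convert departure to UTC: 21:53 − 9:30 = 12:23 UTC on Oct 6.
Add 13 hours 41 minutes leg 1 → 02:04 UTC (Oct 7).
Add 2 hours 43 minutes layover in Miravel → 04:47 UTC.
Add 8 hours and 26 minutes leg 2 → 13:13 UTC.
Add 1 hour 20 minutes layover in Tehran → 14:33 UTC.
Add 12 hours 9 minutes leg 3 → 02:42 UTC (Oct 8).
Add 4 hours 10 minutes layover in Guadalajara → 06:52 UTC.
Add 5 hours 57 minutes leg 4 → 12:49 UTC.
Marquesas is UTC−9:30, so local arrival = 12:49 − 9:30 = 03:19 on Oct 8.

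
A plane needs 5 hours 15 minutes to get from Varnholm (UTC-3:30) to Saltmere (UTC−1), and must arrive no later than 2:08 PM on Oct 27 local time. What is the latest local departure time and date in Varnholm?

Target arrival in UTC: 2:08 PM + 1:00 = 3:08 PM on Oct 27.
Subtract 5 hours 15 minutes → departure 9:53 AM UTC on Oct 27.
Varnholm is UTC−3:30: 9:53 AM − 3:30 = 6:23 AM on Oct 27.

6:23 AM on October 27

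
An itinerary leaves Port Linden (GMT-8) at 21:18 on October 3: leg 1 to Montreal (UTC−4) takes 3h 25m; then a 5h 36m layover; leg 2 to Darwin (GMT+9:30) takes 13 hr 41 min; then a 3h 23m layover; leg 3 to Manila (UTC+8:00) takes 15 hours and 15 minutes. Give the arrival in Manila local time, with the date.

06:38 on October 6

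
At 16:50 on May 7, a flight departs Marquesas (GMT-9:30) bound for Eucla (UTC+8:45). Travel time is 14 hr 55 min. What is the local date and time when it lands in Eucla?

Convert departure to UTC: 16:50 + 9:30 = 02:20 UTC on May 8.
Add 14 hours 55 minutes travel time → 17:15 UTC.
Eucla is UTC+8:45, so local arrival = 17:15 + 8:45 = 02:00 on May 9.

02:00 on May 9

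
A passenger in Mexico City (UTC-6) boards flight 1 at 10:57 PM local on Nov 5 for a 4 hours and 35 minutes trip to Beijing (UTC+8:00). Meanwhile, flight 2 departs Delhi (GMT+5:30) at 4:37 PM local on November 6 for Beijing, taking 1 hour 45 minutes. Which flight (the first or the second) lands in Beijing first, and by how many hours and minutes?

the first, by 3 hours 20 minutes

Flight 1 in UTC: 10:57 PM + 6:00 = 4:57 AM on Nov 6.
+4 hours and 35 minutes → arrive 9:32 AM UTC on Nov 6.
Flight 2 in UTC: 4:37 PM − 5:30 = 11:07 AM on Nov 6.
+1 hour 45 minutes → arrive 12:52 PM UTC on Nov 6.
Flight 1 lands earlier by 3 hours 20 minutes.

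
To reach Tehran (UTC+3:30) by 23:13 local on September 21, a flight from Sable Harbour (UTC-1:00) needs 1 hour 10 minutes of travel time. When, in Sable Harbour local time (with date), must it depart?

17:33 on Sep 21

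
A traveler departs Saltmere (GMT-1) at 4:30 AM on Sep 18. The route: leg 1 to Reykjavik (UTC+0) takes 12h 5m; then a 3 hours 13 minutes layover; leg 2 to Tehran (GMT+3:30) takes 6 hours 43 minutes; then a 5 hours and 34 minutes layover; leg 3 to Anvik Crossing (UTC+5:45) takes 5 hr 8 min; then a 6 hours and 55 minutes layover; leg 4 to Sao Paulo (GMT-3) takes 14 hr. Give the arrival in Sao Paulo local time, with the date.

8:08 AM on Sep 20

Convert departure to UTC: 4:30 AM + 1:00 = 5:30 AM UTC on Sep 18.
Add 12 hours and 5 minutes leg 1 → 5:35 PM UTC.
Add 3 hours 13 minutes layover in Reykjavik → 8:48 PM UTC.
Add 6 hours 43 minutes leg 2 → 3:31 AM UTC (Sep 19).
Add 5 hours 34 minutes layover in Tehran → 9:05 AM UTC.
Add 5 hours and 8 minutes leg 3 → 2:13 PM UTC.
Add 6 hours 55 minutes layover in Anvik Crossing → 9:08 PM UTC.
Add 14 hours leg 4 → 11:08 AM UTC (Sep 20).
Sao Paulo is UTC−3:00, so local arrival = 11:08 AM − 3:00 = 8:08 AM on Sep 20.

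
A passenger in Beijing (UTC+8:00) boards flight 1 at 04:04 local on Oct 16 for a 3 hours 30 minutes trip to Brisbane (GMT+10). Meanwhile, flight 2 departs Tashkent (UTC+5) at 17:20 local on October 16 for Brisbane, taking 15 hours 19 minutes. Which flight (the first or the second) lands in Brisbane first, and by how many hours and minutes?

Flight 1 in UTC: 04:04 − 8:00 = 20:04 on Oct 15.
+3 hours 30 minutes → arrive 23:34 UTC on Oct 15.
Flight 2 in UTC: 17:20 − 5:00 = 12:20 on Oct 16.
+15 hours and 19 minutes → arrive 03:39 UTC on Oct 17.
Flight 1 lands earlier by 28 hours 5 minutes.

the first, by 28 hours 5 minutes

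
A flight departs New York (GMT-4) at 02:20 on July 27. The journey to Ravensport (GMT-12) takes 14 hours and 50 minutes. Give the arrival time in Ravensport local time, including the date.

09:10 on July 27

Ravensport is 8:00 behind New York.
After 14 hours and 50 minutes it is 17:10 in New York.
Shift by the zone difference: 17:10 − 8:00 = 09:10 on Jul 27 in Ravensport.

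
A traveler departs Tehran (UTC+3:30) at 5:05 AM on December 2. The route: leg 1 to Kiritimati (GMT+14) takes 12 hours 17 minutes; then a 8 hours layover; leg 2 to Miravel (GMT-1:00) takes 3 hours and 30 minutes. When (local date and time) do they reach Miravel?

12:22 AM on December 3

Convert departure to UTC: 5:05 AM − 3:30 = 1:35 AM UTC on Dec 2.
Add 12 hours and 17 minutes leg 1 → 1:52 PM UTC.
Add 8 hours layover in Kiritimati → 9:52 PM UTC.
Add 3 hours and 30 minutes leg 2 → 1:22 AM UTC (Dec 3).
Miravel is UTC−1:00, so local arrival = 1:22 AM − 1:00 = 12:22 AM on Dec 3.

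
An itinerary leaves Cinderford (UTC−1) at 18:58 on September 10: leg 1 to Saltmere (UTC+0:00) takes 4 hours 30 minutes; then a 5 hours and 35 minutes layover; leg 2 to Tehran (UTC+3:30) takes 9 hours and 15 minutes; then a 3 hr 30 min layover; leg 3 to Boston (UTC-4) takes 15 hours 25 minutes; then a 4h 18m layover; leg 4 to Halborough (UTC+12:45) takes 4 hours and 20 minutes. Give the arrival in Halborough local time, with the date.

07:36 on September 13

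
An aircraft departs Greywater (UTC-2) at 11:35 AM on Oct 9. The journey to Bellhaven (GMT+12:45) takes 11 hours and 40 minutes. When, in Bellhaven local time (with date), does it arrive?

2:00 PM on October 10

Convert departure to UTC: 11:35 AM + 2:00 = 1:35 PM UTC on Oct 9.
Add 11 hours 40 minutes travel time → 1:15 AM UTC (Oct 10).
Bellhaven is UTC+12:45, so local arrival = 1:15 AM + 12:45 = 2:00 PM on Oct 10.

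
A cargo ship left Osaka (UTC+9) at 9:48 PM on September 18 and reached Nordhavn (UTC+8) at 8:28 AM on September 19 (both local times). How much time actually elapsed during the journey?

11 hours 40 minutes

Departure in UTC: 9:48 PM − 9:00 = 12:48 PM on Sep 18.
Arrival in UTC: 8:28 AM − 8:00 = 12:28 AM on Sep 19.
Elapsed = 12:28 AM − 12:48 PM (+1 day) = 11 hours 40 minutes.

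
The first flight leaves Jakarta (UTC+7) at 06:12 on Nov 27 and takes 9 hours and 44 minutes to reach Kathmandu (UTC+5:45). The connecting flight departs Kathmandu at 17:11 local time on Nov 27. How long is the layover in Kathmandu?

2 hours 30 minutes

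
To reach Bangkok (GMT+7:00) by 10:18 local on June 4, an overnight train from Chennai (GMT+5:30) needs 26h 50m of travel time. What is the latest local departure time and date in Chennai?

05:58 on Jun 3

Target arrival in UTC: 10:18 − 7:00 = 03:18 on Jun 4.
Subtract 26 hours 50 minutes → departure 00:28 UTC on Jun 3.
Chennai is UTC+5:30: 00:28 + 5:30 = 05:58 on Jun 3.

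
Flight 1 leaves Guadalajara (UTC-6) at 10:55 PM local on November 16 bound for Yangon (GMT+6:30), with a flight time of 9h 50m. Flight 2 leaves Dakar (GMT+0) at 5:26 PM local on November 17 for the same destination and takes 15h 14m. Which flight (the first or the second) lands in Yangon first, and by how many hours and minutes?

Flight 1 in UTC: 10:55 PM + 6:00 = 4:55 AM on Nov 17.
+9 hours 50 minutes → arrive 2:45 PM UTC on Nov 17.
Flight 2 departs at 5:26 PM UTC (Nov 17).
+15 hours and 14 minutes → arrive 8:40 AM UTC on Nov 18.
Flight 1 lands earlier by 17 hours 55 minutes.

the first, by 17 hours 55 minutes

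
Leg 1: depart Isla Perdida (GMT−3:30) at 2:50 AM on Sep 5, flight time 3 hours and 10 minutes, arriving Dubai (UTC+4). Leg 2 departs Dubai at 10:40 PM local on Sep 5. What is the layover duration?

9 hours 10 minutes

Convert departure to UTC: 2:50 AM + 3:30 = 6:20 AM UTC on Sep 5.
Add 3 hours and 10 minutes flight time → 9:30 AM UTC.
Dubai is UTC+4:00, so local arrival = 9:30 AM + 4:00 = 1:30 PM on Sep 5.
Layover = 10:40 PM − 1:30 PM = 9 hours 10 minutes.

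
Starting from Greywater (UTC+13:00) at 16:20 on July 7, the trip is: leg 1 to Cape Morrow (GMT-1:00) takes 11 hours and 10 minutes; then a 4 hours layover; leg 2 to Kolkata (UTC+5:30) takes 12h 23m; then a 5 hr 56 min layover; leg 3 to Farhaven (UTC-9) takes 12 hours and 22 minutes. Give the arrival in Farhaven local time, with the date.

Convert departure to UTC: 16:20 − 13:00 = 03:20 UTC on Jul 7.
Add 11 hours 10 minutes leg 1 → 14:30 UTC.
Add 4 hours layover in Cape Morrow → 18:30 UTC.
Add 12 hours and 23 minutes leg 2 → 06:53 UTC (Jul 8).
Add 5 hours 56 minutes layover in Kolkata → 12:49 UTC.
Add 12 hours and 22 minutes leg 3 → 01:11 UTC (Jul 9).
Farhaven is UTC−9:00, so local arrival = 01:11 − 9:00 = 16:11 on Jul 8.

16:11 on July 8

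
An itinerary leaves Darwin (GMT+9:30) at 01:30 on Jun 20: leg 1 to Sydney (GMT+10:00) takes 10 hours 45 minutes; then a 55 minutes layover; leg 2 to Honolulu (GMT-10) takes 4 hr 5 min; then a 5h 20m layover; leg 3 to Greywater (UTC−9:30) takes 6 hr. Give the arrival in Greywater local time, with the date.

09:35 on June 20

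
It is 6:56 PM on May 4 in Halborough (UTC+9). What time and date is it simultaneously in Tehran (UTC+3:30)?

1:26 PM on May 4

Tehran is 5:30 behind Halborough.
Shift by the zone difference: 6:56 PM − 5:30 = 1:26 PM on May 4 in Tehran.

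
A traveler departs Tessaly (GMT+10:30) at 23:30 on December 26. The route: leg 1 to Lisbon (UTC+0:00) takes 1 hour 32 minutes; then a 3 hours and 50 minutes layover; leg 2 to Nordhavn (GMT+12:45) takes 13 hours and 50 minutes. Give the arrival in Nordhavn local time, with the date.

20:57 on December 27

Convert departure to UTC: 23:30 − 10:30 = 13:00 UTC on Dec 26.
Add 1 hour 32 minutes leg 1 → 14:32 UTC.
Add 3 hours 50 minutes layover in Lisbon → 18:22 UTC.
Add 13 hours 50 minutes leg 2 → 08:12 UTC (Dec 27).
Nordhavn is UTC+12:45, so local arrival = 08:12 + 12:45 = 20:57 on Dec 27.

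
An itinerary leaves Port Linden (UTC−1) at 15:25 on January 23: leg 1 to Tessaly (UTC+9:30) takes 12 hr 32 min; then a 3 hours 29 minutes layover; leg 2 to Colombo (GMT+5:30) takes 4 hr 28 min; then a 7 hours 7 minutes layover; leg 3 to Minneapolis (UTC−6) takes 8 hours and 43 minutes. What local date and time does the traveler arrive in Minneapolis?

22:44 on Jan 24

Convert departure to UTC: 15:25 + 1:00 = 16:25 UTC on Jan 23.
Add 12 hours and 32 minutes leg 1 → 04:57 UTC (Jan 24).
Add 3 hours 29 minutes layover in Tessaly → 08:26 UTC.
Add 4 hours 28 minutes leg 2 → 12:54 UTC.
Add 7 hours and 7 minutes layover in Colombo → 20:01 UTC.
Add 8 hours and 43 minutes leg 3 → 04:44 UTC (Jan 25).
Minneapolis is UTC−6:00, so local arrival = 04:44 − 6:00 = 22:44 on Jan 24.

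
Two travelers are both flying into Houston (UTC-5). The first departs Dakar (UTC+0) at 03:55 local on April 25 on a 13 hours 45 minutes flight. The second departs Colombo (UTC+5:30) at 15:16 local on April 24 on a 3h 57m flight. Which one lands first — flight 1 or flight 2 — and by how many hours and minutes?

the second, by 27 hours 57 minutes

Flight 1 departs at 03:55 UTC (Apr 25).
+13 hours 45 minutes → arrive 17:40 UTC on Apr 25.
Flight 2 in UTC: 15:16 − 5:30 = 09:46 on Apr 24.
+3 hours 57 minutes → arrive 13:43 UTC on Apr 24.
Flight 2 lands earlier by 27 hours 57 minutes.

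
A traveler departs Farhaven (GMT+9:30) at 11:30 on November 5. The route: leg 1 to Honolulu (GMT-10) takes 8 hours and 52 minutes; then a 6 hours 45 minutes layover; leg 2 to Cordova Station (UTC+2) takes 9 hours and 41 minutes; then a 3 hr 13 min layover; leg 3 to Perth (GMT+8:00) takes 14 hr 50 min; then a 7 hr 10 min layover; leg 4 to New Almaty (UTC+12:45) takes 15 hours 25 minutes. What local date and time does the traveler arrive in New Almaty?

Convert departure to UTC: 11:30 − 9:30 = 02:00 UTC on Nov 5.
Add 8 hours 52 minutes leg 1 → 10:52 UTC.
Add 6 hours 45 minutes layover in Honolulu → 17:37 UTC.
Add 9 hours and 41 minutes leg 2 → 03:18 UTC (Nov 6).
Add 3 hours 13 minutes layover in Cordova Station → 06:31 UTC.
Add 14 hours 50 minutes leg 3 → 21:21 UTC.
Add 7 hours and 10 minutes layover in Perth → 04:31 UTC (Nov 7).
Add 15 hours and 25 minutes leg 4 → 19:56 UTC.
New Almaty is UTC+12:45, so local arrival = 19:56 + 12:45 = 08:41 on Nov 8.

08:41 on November 8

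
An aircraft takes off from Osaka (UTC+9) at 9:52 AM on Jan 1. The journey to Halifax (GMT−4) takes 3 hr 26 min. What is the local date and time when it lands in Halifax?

Halifax is 13:00 behind Osaka.
After 3 hours and 26 minutes it is 1:18 PM in Osaka.
Shift by the zone difference: 1:18 PM − 13:00 = 12:18 AM on Jan 1 in Halifax.

12:18 AM on January 1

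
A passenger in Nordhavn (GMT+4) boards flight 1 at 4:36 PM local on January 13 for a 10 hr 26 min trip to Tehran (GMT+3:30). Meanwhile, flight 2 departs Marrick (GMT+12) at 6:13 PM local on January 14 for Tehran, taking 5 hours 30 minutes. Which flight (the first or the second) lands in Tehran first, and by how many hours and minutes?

the first, by 12 hours 41 minutes

Flight 1 in UTC: 4:36 PM − 4:00 = 12:36 PM on Jan 13.
+10 hours and 26 minutes → arrive 11:02 PM UTC on Jan 13.
Flight 2 in UTC: 6:13 PM − 12:00 = 6:13 AM on Jan 14.
+5 hours 30 minutes → arrive 11:43 AM UTC on Jan 14.
Flight 1 lands earlier by 12 hours 41 minutes.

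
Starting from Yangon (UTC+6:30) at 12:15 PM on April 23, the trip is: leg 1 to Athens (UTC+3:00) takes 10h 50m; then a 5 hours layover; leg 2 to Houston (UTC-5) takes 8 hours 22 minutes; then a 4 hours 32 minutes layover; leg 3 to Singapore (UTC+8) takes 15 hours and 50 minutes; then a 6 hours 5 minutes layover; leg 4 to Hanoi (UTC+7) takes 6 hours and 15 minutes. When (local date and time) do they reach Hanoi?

9:39 PM on April 25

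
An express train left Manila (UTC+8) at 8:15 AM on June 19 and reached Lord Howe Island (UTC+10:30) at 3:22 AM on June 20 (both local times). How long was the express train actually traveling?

Lord Howe Island is 2:30 ahead of Manila.
Clock-face elapsed time (ignoring zones) is 19 hours 7 minutes.
Actual elapsed = 19 hours 7 minutes − 2:30 = 16 hours 37 minutes.

16 hours 37 minutes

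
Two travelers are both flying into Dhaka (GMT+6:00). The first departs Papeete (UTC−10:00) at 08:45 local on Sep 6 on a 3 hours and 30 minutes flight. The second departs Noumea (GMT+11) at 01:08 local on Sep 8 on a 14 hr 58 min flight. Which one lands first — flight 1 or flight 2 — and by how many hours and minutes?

the first, by 30 hours 51 minutes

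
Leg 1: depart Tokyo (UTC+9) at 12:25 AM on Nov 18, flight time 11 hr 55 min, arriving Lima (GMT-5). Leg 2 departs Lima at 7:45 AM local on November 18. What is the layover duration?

9 hours 25 minutes

Convert departure to UTC: 12:25 AM − 9:00 = 3:25 PM UTC on Nov 17.
Add 11 hours 55 minutes flight time → 3:20 AM UTC (Nov 18).
Lima is UTC−5:00, so local arrival = 3:20 AM − 5:00 = 10:20 PM on Nov 17.
Layover = 7:45 AM − 10:20 PM (+1 day) = 9 hours 25 minutes.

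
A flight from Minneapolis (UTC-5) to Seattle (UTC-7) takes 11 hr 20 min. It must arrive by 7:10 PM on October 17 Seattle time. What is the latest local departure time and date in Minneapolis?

Target arrival in UTC: 7:10 PM + 7:00 = 2:10 AM on Oct 18.
Subtract 11 hours and 20 minutes → departure 2:50 PM UTC on Oct 17.
Minneapolis is UTC−5:00: 2:50 PM − 5:00 = 9:50 AM on Oct 17.

9:50 AM on Oct 17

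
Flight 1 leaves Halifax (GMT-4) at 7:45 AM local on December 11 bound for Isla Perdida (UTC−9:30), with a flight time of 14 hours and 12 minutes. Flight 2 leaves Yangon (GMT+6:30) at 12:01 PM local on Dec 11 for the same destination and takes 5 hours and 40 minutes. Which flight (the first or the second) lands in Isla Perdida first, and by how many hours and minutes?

Flight 1 in UTC: 7:45 AM + 4:00 = 11:45 AM on Dec 11.
+14 hours and 12 minutes → arrive 1:57 AM UTC on Dec 12.
Flight 2 in UTC: 12:01 PM − 6:30 = 5:31 AM on Dec 11.
+5 hours 40 minutes → arrive 11:11 AM UTC on Dec 11.
Flight 2 lands earlier by 14 hours 46 minutes.

the second, by 14 hours 46 minutes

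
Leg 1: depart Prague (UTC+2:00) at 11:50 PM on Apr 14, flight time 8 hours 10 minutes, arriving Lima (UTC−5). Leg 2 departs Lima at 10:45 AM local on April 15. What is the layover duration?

Convert departure to UTC: 11:50 PM − 2:00 = 9:50 PM UTC on Apr 14.
Add 8 hours 10 minutes flight time → 6:00 AM UTC (Apr 15).
Lima is UTC−5:00, so local arrival = 6:00 AM − 5:00 = 1:00 AM on Apr 15.
Layover = 10:45 AM − 1:00 AM = 9 hours 45 minutes.

9 hours 45 minutes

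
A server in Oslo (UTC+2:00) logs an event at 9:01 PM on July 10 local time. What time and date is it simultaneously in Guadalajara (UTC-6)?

1:01 PM on July 10

In UTC: 9:01 PM − 2:00 = 7:01 PM on Jul 10.
Guadalajara is UTC−6:00: 7:01 PM − 6:00 = 1:01 PM on Jul 10.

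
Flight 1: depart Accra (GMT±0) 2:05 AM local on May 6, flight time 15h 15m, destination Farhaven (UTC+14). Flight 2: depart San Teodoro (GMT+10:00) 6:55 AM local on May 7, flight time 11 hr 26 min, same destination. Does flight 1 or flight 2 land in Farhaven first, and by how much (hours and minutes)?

the first, by 15 hours 1 minute

Flight 1 departs at 2:05 AM UTC (May 6).
+15 hours and 15 minutes → arrive 5:20 PM UTC on May 6.
Flight 2 in UTC: 6:55 AM − 10:00 = 8:55 PM on May 6.
+11 hours and 26 minutes → arrive 8:21 AM UTC on May 7.
Flight 1 lands earlier by 15 hours 1 minute.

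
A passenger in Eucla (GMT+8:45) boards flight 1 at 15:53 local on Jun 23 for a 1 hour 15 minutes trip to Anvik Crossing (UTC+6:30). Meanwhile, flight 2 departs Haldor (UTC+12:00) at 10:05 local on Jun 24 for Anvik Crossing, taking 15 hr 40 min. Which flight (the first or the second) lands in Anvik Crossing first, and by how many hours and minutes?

Flight 1 in UTC: 15:53 − 8:45 = 07:08 on Jun 23.
+1 hour 15 minutes → arrive 08:23 UTC on Jun 23.
Flight 2 in UTC: 10:05 − 12:00 = 22:05 on Jun 23.
+15 hours and 40 minutes → arrive 13:45 UTC on Jun 24.
Flight 1 lands earlier by 29 hours 22 minutes.

the first, by 29 hours 22 minutes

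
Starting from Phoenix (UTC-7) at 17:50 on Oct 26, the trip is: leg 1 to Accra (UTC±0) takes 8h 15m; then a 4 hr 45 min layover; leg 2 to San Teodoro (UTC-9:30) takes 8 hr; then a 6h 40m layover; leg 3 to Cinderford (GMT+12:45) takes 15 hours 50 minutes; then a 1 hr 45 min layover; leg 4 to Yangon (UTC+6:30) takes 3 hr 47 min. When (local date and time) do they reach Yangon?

Convert departure to UTC: 17:50 + 7:00 = 00:50 UTC on Oct 27.
Add 8 hours 15 minutes leg 1 → 09:05 UTC.
Add 4 hours and 45 minutes layover in Accra → 13:50 UTC.
Add 8 hours leg 2 → 21:50 UTC.
Add 6 hours 40 minutes layover in San Teodoro → 04:30 UTC (Oct 28).
Add 15 hours 50 minutes leg 3 → 20:20 UTC.
Add 1 hour and 45 minutes layover in Cinderford → 22:05 UTC.
Add 3 hours and 47 minutes leg 4 → 01:52 UTC (Oct 29).
Yangon is UTC+6:30, so local arrival = 01:52 + 6:30 = 08:22 on Oct 29.

08:22 on Oct 29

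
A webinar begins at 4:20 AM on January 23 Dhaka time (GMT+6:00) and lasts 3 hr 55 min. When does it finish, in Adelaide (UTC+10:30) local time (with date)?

12:45 PM on Jan 23

Convert start to UTC: 4:20 AM − 6:00 = 10:20 PM UTC on Jan 22.
Add 3 hours and 55 minutes duration → 2:15 AM UTC (Jan 23).
Adelaide is UTC+10:30, so local end time = 2:15 AM + 10:30 = 12:45 PM on Jan 23.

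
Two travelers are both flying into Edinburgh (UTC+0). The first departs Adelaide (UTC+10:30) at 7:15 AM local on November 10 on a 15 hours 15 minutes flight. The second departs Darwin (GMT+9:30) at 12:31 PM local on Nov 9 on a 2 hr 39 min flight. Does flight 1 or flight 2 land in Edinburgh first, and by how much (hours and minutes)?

Flight 1 in UTC: 7:15 AM − 10:30 = 8:45 PM on Nov 9.
+15 hours and 15 minutes → arrive 12:00 PM UTC on Nov 10.
Flight 2 in UTC: 12:31 PM − 9:30 = 3:01 AM on Nov 9.
+2 hours 39 minutes → arrive 5:40 AM UTC on Nov 9.
Flight 2 lands earlier by 30 hours 20 minutes.

the second, by 30 hours 20 minutes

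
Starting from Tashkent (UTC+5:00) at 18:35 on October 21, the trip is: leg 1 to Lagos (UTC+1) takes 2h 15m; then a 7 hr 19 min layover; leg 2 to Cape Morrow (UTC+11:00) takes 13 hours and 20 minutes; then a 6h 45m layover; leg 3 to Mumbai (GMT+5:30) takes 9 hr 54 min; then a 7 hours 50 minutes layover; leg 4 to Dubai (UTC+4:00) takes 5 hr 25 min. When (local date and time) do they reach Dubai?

22:23 on October 23

Convert departure to UTC: 18:35 − 5:00 = 13:35 UTC on Oct 21.
Add 2 hours 15 minutes leg 1 → 15:50 UTC.
Add 7 hours 19 minutes layover in Lagos → 23:09 UTC.
Add 13 hours and 20 minutes leg 2 → 12:29 UTC (Oct 22).
Add 6 hours 45 minutes layover in Cape Morrow → 19:14 UTC.
Add 9 hours and 54 minutes leg 3 → 05:08 UTC (Oct 23).
Add 7 hours and 50 minutes layover in Mumbai → 12:58 UTC.
Add 5 hours and 25 minutes leg 4 → 18:23 UTC.
Dubai is UTC+4:00, so local arrival = 18:23 + 4:00 = 22:23 on Oct 23.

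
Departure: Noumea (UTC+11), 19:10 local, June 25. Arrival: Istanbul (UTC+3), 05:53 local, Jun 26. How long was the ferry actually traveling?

Departure in UTC: 19:10 − 11:00 = 08:10 on Jun 25.
Arrival in UTC: 05:53 − 3:00 = 02:53 on Jun 26.
Elapsed = 02:53 − 08:10 (+1 day) = 18 hours 43 minutes.

18 hours 43 minutes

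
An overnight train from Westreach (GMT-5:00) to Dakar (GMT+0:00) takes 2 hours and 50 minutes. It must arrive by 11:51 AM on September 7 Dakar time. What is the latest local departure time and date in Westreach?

4:01 AM on September 7

Target arrival is already UTC: 11:51 AM on Sep 7.
Subtract 2 hours and 50 minutes → departure 9:01 AM UTC on Sep 7.
Westreach is UTC−5:00: 9:01 AM − 5:00 = 4:01 AM on Sep 7.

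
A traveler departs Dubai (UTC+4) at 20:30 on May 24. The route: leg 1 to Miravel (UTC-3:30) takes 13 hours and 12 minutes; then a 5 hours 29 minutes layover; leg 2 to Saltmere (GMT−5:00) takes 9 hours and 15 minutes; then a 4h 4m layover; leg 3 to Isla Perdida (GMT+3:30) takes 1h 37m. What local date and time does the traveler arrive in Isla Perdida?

Convert departure to UTC: 20:30 − 4:00 = 16:30 UTC on May 24.
Add 13 hours 12 minutes leg 1 → 05:42 UTC (May 25).
Add 5 hours and 29 minutes layover in Miravel → 11:11 UTC.
Add 9 hours 15 minutes leg 2 → 20:26 UTC.
Add 4 hours and 4 minutes layover in Saltmere → 00:30 UTC (May 26).
Add 1 hour and 37 minutes leg 3 → 02:07 UTC.
Isla Perdida is UTC+3:30, so local arrival = 02:07 + 3:30 = 05:37 on May 26.

05:37 on May 26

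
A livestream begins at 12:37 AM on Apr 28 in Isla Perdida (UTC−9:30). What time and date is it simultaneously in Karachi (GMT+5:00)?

3:07 PM on Apr 28

In UTC: 12:37 AM + 9:30 = 10:07 AM on Apr 28.
Karachi is UTC+5:00: 10:07 AM + 5:00 = 3:07 PM on Apr 28.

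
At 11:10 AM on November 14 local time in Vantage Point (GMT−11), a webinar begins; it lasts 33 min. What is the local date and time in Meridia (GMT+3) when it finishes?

1:43 AM on November 15

Convert start to UTC: 11:10 AM + 11:00 = 10:10 PM UTC on Nov 14.
Add 33 minutes duration → 10:43 PM UTC.
Meridia is UTC+3:00, so local end time = 10:43 PM + 3:00 = 1:43 AM on Nov 15.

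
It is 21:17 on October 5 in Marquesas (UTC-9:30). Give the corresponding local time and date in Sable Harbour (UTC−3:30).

03:17 on October 6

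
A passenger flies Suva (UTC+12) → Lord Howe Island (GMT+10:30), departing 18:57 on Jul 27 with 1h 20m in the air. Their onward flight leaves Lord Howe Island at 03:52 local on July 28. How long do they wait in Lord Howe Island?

Convert departure to UTC: 18:57 − 12:00 = 06:57 UTC on Jul 27.
Add 1 hour 20 minutes flight time → 08:17 UTC.
Lord Howe Island is UTC+10:30, so local arrival = 08:17 + 10:30 = 18:47 on Jul 27.
Layover = 03:52 − 18:47 (+1 day) = 9 hours 5 minutes.

9 hours 5 minutes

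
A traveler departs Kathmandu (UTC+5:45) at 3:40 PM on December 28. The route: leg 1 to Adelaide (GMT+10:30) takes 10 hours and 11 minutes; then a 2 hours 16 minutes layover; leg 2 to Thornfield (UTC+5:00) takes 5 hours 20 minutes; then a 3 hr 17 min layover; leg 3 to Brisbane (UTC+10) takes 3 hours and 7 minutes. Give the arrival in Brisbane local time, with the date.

Convert departure to UTC: 3:40 PM − 5:45 = 9:55 AM UTC on Dec 28.
Add 10 hours 11 minutes leg 1 → 8:06 PM UTC.
Add 2 hours and 16 minutes layover in Adelaide → 10:22 PM UTC.
Add 5 hours 20 minutes leg 2 → 3:42 AM UTC (Dec 29).
Add 3 hours 17 minutes layover in Thornfield → 6:59 AM UTC.
Add 3 hours and 7 minutes leg 3 → 10:06 AM UTC.
Brisbane is UTC+10:00, so local arrival = 10:06 AM + 10:00 = 8:06 PM on Dec 29.

8:06 PM on December 29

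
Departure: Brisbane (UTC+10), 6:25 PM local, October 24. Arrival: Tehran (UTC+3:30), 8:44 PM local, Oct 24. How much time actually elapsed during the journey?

Tehran is 6:30 behind Brisbane.
Clock-face elapsed time (ignoring zones) is 2 hours 19 minutes.
Actual elapsed = 2 hours 19 minutes + 6:30 = 8 hours 49 minutes.

8 hours 49 minutes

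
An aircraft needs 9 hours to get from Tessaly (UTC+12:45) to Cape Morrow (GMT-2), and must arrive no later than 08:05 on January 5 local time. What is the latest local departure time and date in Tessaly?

13:50 on Jan 5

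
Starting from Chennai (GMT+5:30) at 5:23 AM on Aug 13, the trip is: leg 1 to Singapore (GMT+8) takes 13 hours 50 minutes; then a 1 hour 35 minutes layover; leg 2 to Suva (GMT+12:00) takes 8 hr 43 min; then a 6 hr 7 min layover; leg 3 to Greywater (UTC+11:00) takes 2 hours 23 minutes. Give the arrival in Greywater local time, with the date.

Convert departure to UTC: 5:23 AM − 5:30 = 11:53 PM UTC on Aug 12.
Add 13 hours 50 minutes leg 1 → 1:43 PM UTC (Aug 13).
Add 1 hour and 35 minutes layover in Singapore → 3:18 PM UTC.
Add 8 hours and 43 minutes leg 2 → 12:01 AM UTC (Aug 14).
Add 6 hours 7 minutes layover in Suva → 6:08 AM UTC.
Add 2 hours 23 minutes leg 3 → 8:31 AM UTC.
Greywater is UTC+11:00, so local arrival = 8:31 AM + 11:00 = 7:31 PM on Aug 14.

7:31 PM on August 14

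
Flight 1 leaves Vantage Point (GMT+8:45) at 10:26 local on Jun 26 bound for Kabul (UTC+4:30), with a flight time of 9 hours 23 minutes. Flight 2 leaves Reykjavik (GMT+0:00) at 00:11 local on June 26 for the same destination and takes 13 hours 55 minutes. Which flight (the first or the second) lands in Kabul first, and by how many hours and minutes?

Flight 1 in UTC: 10:26 − 8:45 = 01:41 on Jun 26.
+9 hours and 23 minutes → arrive 11:04 UTC on Jun 26.
Flight 2 departs at 00:11 UTC (Jun 26).
+13 hours 55 minutes → arrive 14:06 UTC on Jun 26.
Flight 1 lands earlier by 3 hours 2 minutes.

the first, by 3 hours 2 minutes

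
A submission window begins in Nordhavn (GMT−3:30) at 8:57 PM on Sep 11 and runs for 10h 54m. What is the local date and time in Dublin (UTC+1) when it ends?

12:21 PM on September 12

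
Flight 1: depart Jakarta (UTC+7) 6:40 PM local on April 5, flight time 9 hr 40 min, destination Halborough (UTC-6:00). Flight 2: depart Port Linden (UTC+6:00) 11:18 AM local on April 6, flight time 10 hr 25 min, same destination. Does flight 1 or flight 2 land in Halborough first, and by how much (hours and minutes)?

the first, by 18 hours 23 minutes

Flight 1 in UTC: 6:40 PM − 7:00 = 11:40 AM on Apr 5.
+9 hours 40 minutes → arrive 9:20 PM UTC on Apr 5.
Flight 2 in UTC: 11:18 AM − 6:00 = 5:18 AM on Apr 6.
+10 hours 25 minutes → arrive 3:43 PM UTC on Apr 6.
Flight 1 lands earlier by 18 hours 23 minutes.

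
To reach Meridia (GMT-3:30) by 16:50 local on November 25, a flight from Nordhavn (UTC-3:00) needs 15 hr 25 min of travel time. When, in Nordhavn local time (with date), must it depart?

01:55 on November 25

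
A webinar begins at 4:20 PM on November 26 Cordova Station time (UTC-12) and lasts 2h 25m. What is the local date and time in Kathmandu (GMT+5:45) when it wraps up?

Convert start to UTC: 4:20 PM + 12:00 = 4:20 AM UTC on Nov 27.
Add 2 hours 25 minutes duration → 6:45 AM UTC.
Kathmandu is UTC+5:45, so local end time = 6:45 AM + 5:45 = 12:30 PM on Nov 27.

12:30 PM on November 27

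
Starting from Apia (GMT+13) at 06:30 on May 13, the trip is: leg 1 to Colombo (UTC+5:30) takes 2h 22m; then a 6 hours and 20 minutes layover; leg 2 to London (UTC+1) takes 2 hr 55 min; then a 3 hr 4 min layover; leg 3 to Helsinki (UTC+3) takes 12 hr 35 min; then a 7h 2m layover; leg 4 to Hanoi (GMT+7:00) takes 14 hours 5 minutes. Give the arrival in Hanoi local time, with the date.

00:53 on May 15

Convert departure to UTC: 06:30 − 13:00 = 17:30 UTC on May 12.
Add 2 hours 22 minutes leg 1 → 19:52 UTC.
Add 6 hours and 20 minutes layover in Colombo → 02:12 UTC (May 13).
Add 2 hours 55 minutes leg 2 → 05:07 UTC.
Add 3 hours and 4 minutes layover in London → 08:11 UTC.
Add 12 hours and 35 minutes leg 3 → 20:46 UTC.
Add 7 hours 2 minutes layover in Helsinki → 03:48 UTC (May 14).
Add 14 hours 5 minutes leg 4 → 17:53 UTC.
Hanoi is UTC+7:00, so local arrival = 17:53 + 7:00 = 00:53 on May 15.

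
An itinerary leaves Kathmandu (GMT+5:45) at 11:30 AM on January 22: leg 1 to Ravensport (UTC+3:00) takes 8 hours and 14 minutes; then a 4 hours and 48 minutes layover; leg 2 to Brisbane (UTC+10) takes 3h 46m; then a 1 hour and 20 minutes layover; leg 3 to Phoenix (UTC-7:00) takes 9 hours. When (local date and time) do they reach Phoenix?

Convert departure to UTC: 11:30 AM − 5:45 = 5:45 AM UTC on Jan 22.
Add 8 hours 14 minutes leg 1 → 1:59 PM UTC.
Add 4 hours and 48 minutes layover in Ravensport → 6:47 PM UTC.
Add 3 hours 46 minutes leg 2 → 10:33 PM UTC.
Add 1 hour 20 minutes layover in Brisbane → 11:53 PM UTC.
Add 9 hours leg 3 → 8:53 AM UTC (Jan 23).
Phoenix is UTC−7:00, so local arrival = 8:53 AM − 7:00 = 1:53 AM on Jan 23.

1:53 AM on January 23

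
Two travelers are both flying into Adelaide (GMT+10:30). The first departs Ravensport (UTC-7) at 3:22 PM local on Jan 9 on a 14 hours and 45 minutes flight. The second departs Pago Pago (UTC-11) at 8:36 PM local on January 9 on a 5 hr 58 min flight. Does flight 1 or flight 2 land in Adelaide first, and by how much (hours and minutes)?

the first, by 27 minutes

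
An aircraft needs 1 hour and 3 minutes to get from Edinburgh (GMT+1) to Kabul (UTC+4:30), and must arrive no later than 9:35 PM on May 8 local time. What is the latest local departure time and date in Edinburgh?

Target arrival in UTC: 9:35 PM − 4:30 = 5:05 PM on May 8.
Subtract 1 hour 3 minutes → departure 4:02 PM UTC on May 8.
Edinburgh is UTC+1:00: 4:02 PM + 1:00 = 5:02 PM on May 8.

5:02 PM on May 8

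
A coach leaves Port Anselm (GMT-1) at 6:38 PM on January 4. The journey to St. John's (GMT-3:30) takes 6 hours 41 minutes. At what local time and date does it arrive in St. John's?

10:49 PM on January 4

Convert departure to UTC: 6:38 PM + 1:00 = 7:38 PM UTC on Jan 4.
Add 6 hours and 41 minutes travel time → 2:19 AM UTC (Jan 5).
St. John's is UTC−3:30, so local arrival = 2:19 AM − 3:30 = 10:49 PM on Jan 4.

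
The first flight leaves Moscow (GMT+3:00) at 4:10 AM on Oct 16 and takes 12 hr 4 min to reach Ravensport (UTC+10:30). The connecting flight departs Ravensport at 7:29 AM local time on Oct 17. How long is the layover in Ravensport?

Convert departure to UTC: 4:10 AM − 3:00 = 1:10 AM UTC on Oct 16.
Add 12 hours 4 minutes flight time → 1:14 PM UTC.
Ravensport is UTC+10:30, so local arrival = 1:14 PM + 10:30 = 11:44 PM on Oct 16.
Layover = 7:29 AM − 11:44 PM (+1 day) = 7 hours 45 minutes.

7 hours 45 minutes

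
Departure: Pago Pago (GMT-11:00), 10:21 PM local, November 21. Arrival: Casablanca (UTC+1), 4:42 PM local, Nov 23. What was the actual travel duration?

Casablanca is 12:00 ahead of Pago Pago.
Clock-face elapsed time (ignoring zones) is 42 hours 21 minutes.
Actual elapsed = 42 hours 21 minutes − 12:00 = 30 hours 21 minutes.

30 hours 21 minutes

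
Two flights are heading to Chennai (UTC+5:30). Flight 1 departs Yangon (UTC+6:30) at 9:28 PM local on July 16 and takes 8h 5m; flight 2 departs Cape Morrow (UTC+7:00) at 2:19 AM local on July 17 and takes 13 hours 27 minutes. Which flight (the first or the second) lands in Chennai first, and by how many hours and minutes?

the first, by 9 hours 43 minutes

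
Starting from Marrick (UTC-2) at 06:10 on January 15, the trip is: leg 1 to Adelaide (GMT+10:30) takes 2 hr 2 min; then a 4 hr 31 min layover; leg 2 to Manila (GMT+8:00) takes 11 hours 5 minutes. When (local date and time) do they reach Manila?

09:48 on January 16

Convert departure to UTC: 06:10 + 2:00 = 08:10 UTC on Jan 15.
Add 2 hours 2 minutes leg 1 → 10:12 UTC.
Add 4 hours 31 minutes layover in Adelaide → 14:43 UTC.
Add 11 hours and 5 minutes leg 2 → 01:48 UTC (Jan 16).
Manila is UTC+8:00, so local arrival = 01:48 + 8:00 = 09:48 on Jan 16.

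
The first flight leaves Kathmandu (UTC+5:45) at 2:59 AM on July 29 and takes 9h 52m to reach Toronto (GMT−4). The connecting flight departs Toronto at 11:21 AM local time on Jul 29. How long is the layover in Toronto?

8 hours 15 minutes

Convert departure to UTC: 2:59 AM − 5:45 = 9:14 PM UTC on Jul 28.
Add 9 hours 52 minutes flight time → 7:06 AM UTC (Jul 29).
Toronto is UTC−4:00, so local arrival = 7:06 AM − 4:00 = 3:06 AM on Jul 29.
Layover = 11:21 AM − 3:06 AM = 8 hours 15 minutes.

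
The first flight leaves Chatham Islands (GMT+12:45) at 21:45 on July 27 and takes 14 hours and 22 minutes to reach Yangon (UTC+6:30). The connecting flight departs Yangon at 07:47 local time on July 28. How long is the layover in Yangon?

Convert departure to UTC: 21:45 − 12:45 = 09:00 UTC on Jul 27.
Add 14 hours and 22 minutes flight time → 23:22 UTC.
Yangon is UTC+6:30, so local arrival = 23:22 + 6:30 = 05:52 on Jul 28.
Layover = 07:47 − 05:52 = 1 hour 55 minutes.

1 hour 55 minutes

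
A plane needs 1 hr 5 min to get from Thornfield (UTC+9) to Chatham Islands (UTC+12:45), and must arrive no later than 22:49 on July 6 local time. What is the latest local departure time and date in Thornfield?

17:59 on July 6

Target arrival in UTC: 22:49 − 12:45 = 10:04 on Jul 6.
Subtract 1 hour and 5 minutes → departure 08:59 UTC on Jul 6.
Thornfield is UTC+9:00: 08:59 + 9:00 = 17:59 on Jul 6.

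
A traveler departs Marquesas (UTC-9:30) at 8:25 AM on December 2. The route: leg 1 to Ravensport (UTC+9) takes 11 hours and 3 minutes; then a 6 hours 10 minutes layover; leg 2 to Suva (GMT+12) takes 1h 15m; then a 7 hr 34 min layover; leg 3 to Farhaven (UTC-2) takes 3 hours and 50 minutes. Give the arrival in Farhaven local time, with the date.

Convert departure to UTC: 8:25 AM + 9:30 = 5:55 PM UTC on Dec 2.
Add 11 hours 3 minutes leg 1 → 4:58 AM UTC (Dec 3).
Add 6 hours 10 minutes layover in Ravensport → 11:08 AM UTC.
Add 1 hour 15 minutes leg 2 → 12:23 PM UTC.
Add 7 hours and 34 minutes layover in Suva → 7:57 PM UTC.
Add 3 hours 50 minutes leg 3 → 11:47 PM UTC.
Farhaven is UTC−2:00, so local arrival = 11:47 PM − 2:00 = 9:47 PM on Dec 3.

9:47 PM on Dec 3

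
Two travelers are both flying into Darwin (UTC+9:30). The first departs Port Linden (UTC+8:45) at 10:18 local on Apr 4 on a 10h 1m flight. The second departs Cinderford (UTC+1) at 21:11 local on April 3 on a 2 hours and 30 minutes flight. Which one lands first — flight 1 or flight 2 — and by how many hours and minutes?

Flight 1 in UTC: 10:18 − 8:45 = 01:33 on Apr 4.
+10 hours and 1 minute → arrive 11:34 UTC on Apr 4.
Flight 2 in UTC: 21:11 − 1:00 = 20:11 on Apr 3.
+2 hours and 30 minutes → arrive 22:41 UTC on Apr 3.
Flight 2 lands earlier by 12 hours 53 minutes.

the second, by 12 hours 53 minutes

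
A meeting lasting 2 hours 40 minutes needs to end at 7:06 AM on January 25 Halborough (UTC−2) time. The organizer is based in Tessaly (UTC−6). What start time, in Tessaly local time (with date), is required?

12:26 AM on January 25

Target end time in UTC: 7:06 AM + 2:00 = 9:06 AM on Jan 25.
Subtract 2 hours and 40 minutes → start 6:26 AM UTC on Jan 25.
Tessaly is UTC−6:00: 6:26 AM − 6:00 = 12:26 AM on Jan 25.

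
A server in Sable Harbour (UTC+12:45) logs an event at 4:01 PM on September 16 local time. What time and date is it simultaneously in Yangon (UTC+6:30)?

9:46 AM on September 16

In UTC: 4:01 PM − 12:45 = 3:16 AM on Sep 16.
Yangon is UTC+6:30: 3:16 AM + 6:30 = 9:46 AM on Sep 16.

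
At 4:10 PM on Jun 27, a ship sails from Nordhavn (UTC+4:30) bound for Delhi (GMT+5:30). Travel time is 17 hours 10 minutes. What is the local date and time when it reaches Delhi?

10:20 AM on June 28

Delhi is 1:00 ahead of Nordhavn.
After 17 hours and 10 minutes it is 9:20 AM (Jun 28) in Nordhavn.
Shift by the zone difference: 9:20 AM + 1:00 = 10:20 AM on Jun 28 in Delhi.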